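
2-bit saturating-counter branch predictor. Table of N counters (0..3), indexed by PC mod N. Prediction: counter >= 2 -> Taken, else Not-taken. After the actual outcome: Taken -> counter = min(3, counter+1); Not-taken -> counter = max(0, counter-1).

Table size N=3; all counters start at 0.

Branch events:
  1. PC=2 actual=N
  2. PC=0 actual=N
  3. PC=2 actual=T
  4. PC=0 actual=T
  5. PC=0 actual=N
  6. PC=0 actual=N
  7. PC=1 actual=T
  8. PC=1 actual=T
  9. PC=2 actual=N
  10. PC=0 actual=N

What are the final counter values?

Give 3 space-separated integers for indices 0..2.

Ev 1: PC=2 idx=2 pred=N actual=N -> ctr[2]=0
Ev 2: PC=0 idx=0 pred=N actual=N -> ctr[0]=0
Ev 3: PC=2 idx=2 pred=N actual=T -> ctr[2]=1
Ev 4: PC=0 idx=0 pred=N actual=T -> ctr[0]=1
Ev 5: PC=0 idx=0 pred=N actual=N -> ctr[0]=0
Ev 6: PC=0 idx=0 pred=N actual=N -> ctr[0]=0
Ev 7: PC=1 idx=1 pred=N actual=T -> ctr[1]=1
Ev 8: PC=1 idx=1 pred=N actual=T -> ctr[1]=2
Ev 9: PC=2 idx=2 pred=N actual=N -> ctr[2]=0
Ev 10: PC=0 idx=0 pred=N actual=N -> ctr[0]=0

Answer: 0 2 0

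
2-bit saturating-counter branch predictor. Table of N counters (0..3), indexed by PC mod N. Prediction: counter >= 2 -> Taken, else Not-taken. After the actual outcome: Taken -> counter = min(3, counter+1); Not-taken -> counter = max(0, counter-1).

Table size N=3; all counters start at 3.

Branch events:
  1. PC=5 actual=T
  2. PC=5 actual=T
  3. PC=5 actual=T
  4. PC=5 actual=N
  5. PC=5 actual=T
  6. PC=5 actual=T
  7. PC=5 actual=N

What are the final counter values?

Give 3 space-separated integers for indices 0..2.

Answer: 3 3 2

Derivation:
Ev 1: PC=5 idx=2 pred=T actual=T -> ctr[2]=3
Ev 2: PC=5 idx=2 pred=T actual=T -> ctr[2]=3
Ev 3: PC=5 idx=2 pred=T actual=T -> ctr[2]=3
Ev 4: PC=5 idx=2 pred=T actual=N -> ctr[2]=2
Ev 5: PC=5 idx=2 pred=T actual=T -> ctr[2]=3
Ev 6: PC=5 idx=2 pred=T actual=T -> ctr[2]=3
Ev 7: PC=5 idx=2 pred=T actual=N -> ctr[2]=2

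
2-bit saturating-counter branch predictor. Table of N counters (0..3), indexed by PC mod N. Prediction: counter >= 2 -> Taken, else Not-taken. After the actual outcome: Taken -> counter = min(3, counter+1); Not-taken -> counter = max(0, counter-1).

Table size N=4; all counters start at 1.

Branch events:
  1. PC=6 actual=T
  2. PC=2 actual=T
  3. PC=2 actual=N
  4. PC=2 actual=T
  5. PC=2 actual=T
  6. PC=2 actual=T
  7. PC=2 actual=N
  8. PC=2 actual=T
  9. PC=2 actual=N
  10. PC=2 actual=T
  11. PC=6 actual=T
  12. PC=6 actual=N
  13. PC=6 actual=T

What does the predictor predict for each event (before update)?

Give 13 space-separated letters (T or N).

Answer: N T T T T T T T T T T T T

Derivation:
Ev 1: PC=6 idx=2 pred=N actual=T -> ctr[2]=2
Ev 2: PC=2 idx=2 pred=T actual=T -> ctr[2]=3
Ev 3: PC=2 idx=2 pred=T actual=N -> ctr[2]=2
Ev 4: PC=2 idx=2 pred=T actual=T -> ctr[2]=3
Ev 5: PC=2 idx=2 pred=T actual=T -> ctr[2]=3
Ev 6: PC=2 idx=2 pred=T actual=T -> ctr[2]=3
Ev 7: PC=2 idx=2 pred=T actual=N -> ctr[2]=2
Ev 8: PC=2 idx=2 pred=T actual=T -> ctr[2]=3
Ev 9: PC=2 idx=2 pred=T actual=N -> ctr[2]=2
Ev 10: PC=2 idx=2 pred=T actual=T -> ctr[2]=3
Ev 11: PC=6 idx=2 pred=T actual=T -> ctr[2]=3
Ev 12: PC=6 idx=2 pred=T actual=N -> ctr[2]=2
Ev 13: PC=6 idx=2 pred=T actual=T -> ctr[2]=3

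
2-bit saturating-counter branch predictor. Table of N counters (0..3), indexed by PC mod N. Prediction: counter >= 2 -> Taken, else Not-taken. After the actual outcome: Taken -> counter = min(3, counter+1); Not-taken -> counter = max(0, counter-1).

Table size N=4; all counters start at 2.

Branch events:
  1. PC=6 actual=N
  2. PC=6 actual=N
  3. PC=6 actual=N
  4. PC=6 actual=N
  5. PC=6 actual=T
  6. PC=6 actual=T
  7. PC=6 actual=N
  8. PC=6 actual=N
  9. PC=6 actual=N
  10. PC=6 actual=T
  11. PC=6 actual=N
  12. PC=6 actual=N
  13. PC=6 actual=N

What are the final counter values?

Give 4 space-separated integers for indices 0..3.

Ev 1: PC=6 idx=2 pred=T actual=N -> ctr[2]=1
Ev 2: PC=6 idx=2 pred=N actual=N -> ctr[2]=0
Ev 3: PC=6 idx=2 pred=N actual=N -> ctr[2]=0
Ev 4: PC=6 idx=2 pred=N actual=N -> ctr[2]=0
Ev 5: PC=6 idx=2 pred=N actual=T -> ctr[2]=1
Ev 6: PC=6 idx=2 pred=N actual=T -> ctr[2]=2
Ev 7: PC=6 idx=2 pred=T actual=N -> ctr[2]=1
Ev 8: PC=6 idx=2 pred=N actual=N -> ctr[2]=0
Ev 9: PC=6 idx=2 pred=N actual=N -> ctr[2]=0
Ev 10: PC=6 idx=2 pred=N actual=T -> ctr[2]=1
Ev 11: PC=6 idx=2 pred=N actual=N -> ctr[2]=0
Ev 12: PC=6 idx=2 pred=N actual=N -> ctr[2]=0
Ev 13: PC=6 idx=2 pred=N actual=N -> ctr[2]=0

Answer: 2 2 0 2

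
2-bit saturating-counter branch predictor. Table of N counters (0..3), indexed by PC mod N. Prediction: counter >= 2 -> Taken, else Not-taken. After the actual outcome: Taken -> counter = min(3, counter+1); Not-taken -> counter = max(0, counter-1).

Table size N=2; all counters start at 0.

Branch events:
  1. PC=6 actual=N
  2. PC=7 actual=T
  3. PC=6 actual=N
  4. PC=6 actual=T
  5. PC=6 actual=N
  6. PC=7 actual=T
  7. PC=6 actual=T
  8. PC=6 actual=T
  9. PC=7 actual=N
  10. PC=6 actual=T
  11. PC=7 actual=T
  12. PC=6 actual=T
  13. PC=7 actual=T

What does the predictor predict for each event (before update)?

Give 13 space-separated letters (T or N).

Answer: N N N N N N N N T T N T T

Derivation:
Ev 1: PC=6 idx=0 pred=N actual=N -> ctr[0]=0
Ev 2: PC=7 idx=1 pred=N actual=T -> ctr[1]=1
Ev 3: PC=6 idx=0 pred=N actual=N -> ctr[0]=0
Ev 4: PC=6 idx=0 pred=N actual=T -> ctr[0]=1
Ev 5: PC=6 idx=0 pred=N actual=N -> ctr[0]=0
Ev 6: PC=7 idx=1 pred=N actual=T -> ctr[1]=2
Ev 7: PC=6 idx=0 pred=N actual=T -> ctr[0]=1
Ev 8: PC=6 idx=0 pred=N actual=T -> ctr[0]=2
Ev 9: PC=7 idx=1 pred=T actual=N -> ctr[1]=1
Ev 10: PC=6 idx=0 pred=T actual=T -> ctr[0]=3
Ev 11: PC=7 idx=1 pred=N actual=T -> ctr[1]=2
Ev 12: PC=6 idx=0 pred=T actual=T -> ctr[0]=3
Ev 13: PC=7 idx=1 pred=T actual=T -> ctr[1]=3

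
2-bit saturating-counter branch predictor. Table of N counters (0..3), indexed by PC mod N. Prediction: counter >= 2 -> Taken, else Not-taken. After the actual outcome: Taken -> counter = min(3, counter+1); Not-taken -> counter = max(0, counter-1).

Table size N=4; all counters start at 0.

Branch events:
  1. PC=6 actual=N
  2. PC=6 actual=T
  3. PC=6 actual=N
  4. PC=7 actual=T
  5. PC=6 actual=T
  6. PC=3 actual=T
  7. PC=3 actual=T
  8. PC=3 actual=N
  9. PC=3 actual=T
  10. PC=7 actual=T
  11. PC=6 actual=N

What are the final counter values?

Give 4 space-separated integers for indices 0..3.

Ev 1: PC=6 idx=2 pred=N actual=N -> ctr[2]=0
Ev 2: PC=6 idx=2 pred=N actual=T -> ctr[2]=1
Ev 3: PC=6 idx=2 pred=N actual=N -> ctr[2]=0
Ev 4: PC=7 idx=3 pred=N actual=T -> ctr[3]=1
Ev 5: PC=6 idx=2 pred=N actual=T -> ctr[2]=1
Ev 6: PC=3 idx=3 pred=N actual=T -> ctr[3]=2
Ev 7: PC=3 idx=3 pred=T actual=T -> ctr[3]=3
Ev 8: PC=3 idx=3 pred=T actual=N -> ctr[3]=2
Ev 9: PC=3 idx=3 pred=T actual=T -> ctr[3]=3
Ev 10: PC=7 idx=3 pred=T actual=T -> ctr[3]=3
Ev 11: PC=6 idx=2 pred=N actual=N -> ctr[2]=0

Answer: 0 0 0 3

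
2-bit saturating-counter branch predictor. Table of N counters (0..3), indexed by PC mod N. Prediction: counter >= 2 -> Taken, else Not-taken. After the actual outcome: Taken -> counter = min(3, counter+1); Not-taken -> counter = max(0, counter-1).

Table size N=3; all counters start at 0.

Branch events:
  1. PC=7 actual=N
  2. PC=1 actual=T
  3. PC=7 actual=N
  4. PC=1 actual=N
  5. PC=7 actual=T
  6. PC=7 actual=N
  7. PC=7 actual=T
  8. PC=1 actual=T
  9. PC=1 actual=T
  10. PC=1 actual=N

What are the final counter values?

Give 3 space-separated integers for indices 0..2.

Answer: 0 2 0

Derivation:
Ev 1: PC=7 idx=1 pred=N actual=N -> ctr[1]=0
Ev 2: PC=1 idx=1 pred=N actual=T -> ctr[1]=1
Ev 3: PC=7 idx=1 pred=N actual=N -> ctr[1]=0
Ev 4: PC=1 idx=1 pred=N actual=N -> ctr[1]=0
Ev 5: PC=7 idx=1 pred=N actual=T -> ctr[1]=1
Ev 6: PC=7 idx=1 pred=N actual=N -> ctr[1]=0
Ev 7: PC=7 idx=1 pred=N actual=T -> ctr[1]=1
Ev 8: PC=1 idx=1 pred=N actual=T -> ctr[1]=2
Ev 9: PC=1 idx=1 pred=T actual=T -> ctr[1]=3
Ev 10: PC=1 idx=1 pred=T actual=N -> ctr[1]=2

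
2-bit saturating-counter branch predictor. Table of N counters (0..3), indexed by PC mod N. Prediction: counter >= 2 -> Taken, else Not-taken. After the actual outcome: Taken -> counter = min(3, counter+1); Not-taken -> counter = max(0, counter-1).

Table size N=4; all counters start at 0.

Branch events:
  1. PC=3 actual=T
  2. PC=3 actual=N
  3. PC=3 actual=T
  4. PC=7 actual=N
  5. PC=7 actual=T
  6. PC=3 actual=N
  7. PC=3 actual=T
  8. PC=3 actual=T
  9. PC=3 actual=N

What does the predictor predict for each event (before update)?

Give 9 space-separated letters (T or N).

Answer: N N N N N N N N T

Derivation:
Ev 1: PC=3 idx=3 pred=N actual=T -> ctr[3]=1
Ev 2: PC=3 idx=3 pred=N actual=N -> ctr[3]=0
Ev 3: PC=3 idx=3 pred=N actual=T -> ctr[3]=1
Ev 4: PC=7 idx=3 pred=N actual=N -> ctr[3]=0
Ev 5: PC=7 idx=3 pred=N actual=T -> ctr[3]=1
Ev 6: PC=3 idx=3 pred=N actual=N -> ctr[3]=0
Ev 7: PC=3 idx=3 pred=N actual=T -> ctr[3]=1
Ev 8: PC=3 idx=3 pred=N actual=T -> ctr[3]=2
Ev 9: PC=3 idx=3 pred=T actual=N -> ctr[3]=1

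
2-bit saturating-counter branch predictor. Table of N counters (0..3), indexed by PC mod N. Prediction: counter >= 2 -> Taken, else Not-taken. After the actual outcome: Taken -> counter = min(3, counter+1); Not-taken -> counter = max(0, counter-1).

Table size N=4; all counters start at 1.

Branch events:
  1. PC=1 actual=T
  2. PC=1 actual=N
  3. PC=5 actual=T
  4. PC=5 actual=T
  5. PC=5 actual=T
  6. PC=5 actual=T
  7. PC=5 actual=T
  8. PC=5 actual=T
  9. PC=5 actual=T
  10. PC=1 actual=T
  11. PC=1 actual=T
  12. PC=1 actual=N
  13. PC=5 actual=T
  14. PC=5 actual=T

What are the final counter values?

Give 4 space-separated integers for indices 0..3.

Answer: 1 3 1 1

Derivation:
Ev 1: PC=1 idx=1 pred=N actual=T -> ctr[1]=2
Ev 2: PC=1 idx=1 pred=T actual=N -> ctr[1]=1
Ev 3: PC=5 idx=1 pred=N actual=T -> ctr[1]=2
Ev 4: PC=5 idx=1 pred=T actual=T -> ctr[1]=3
Ev 5: PC=5 idx=1 pred=T actual=T -> ctr[1]=3
Ev 6: PC=5 idx=1 pred=T actual=T -> ctr[1]=3
Ev 7: PC=5 idx=1 pred=T actual=T -> ctr[1]=3
Ev 8: PC=5 idx=1 pred=T actual=T -> ctr[1]=3
Ev 9: PC=5 idx=1 pred=T actual=T -> ctr[1]=3
Ev 10: PC=1 idx=1 pred=T actual=T -> ctr[1]=3
Ev 11: PC=1 idx=1 pred=T actual=T -> ctr[1]=3
Ev 12: PC=1 idx=1 pred=T actual=N -> ctr[1]=2
Ev 13: PC=5 idx=1 pred=T actual=T -> ctr[1]=3
Ev 14: PC=5 idx=1 pred=T actual=T -> ctr[1]=3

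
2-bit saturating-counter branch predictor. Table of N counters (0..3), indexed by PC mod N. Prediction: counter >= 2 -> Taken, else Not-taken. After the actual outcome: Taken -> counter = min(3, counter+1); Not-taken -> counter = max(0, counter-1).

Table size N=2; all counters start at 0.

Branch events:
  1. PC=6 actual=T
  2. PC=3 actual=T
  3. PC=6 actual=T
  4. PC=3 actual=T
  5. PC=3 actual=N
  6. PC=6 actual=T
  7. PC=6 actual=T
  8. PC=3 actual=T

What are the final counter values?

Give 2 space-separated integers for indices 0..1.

Answer: 3 2

Derivation:
Ev 1: PC=6 idx=0 pred=N actual=T -> ctr[0]=1
Ev 2: PC=3 idx=1 pred=N actual=T -> ctr[1]=1
Ev 3: PC=6 idx=0 pred=N actual=T -> ctr[0]=2
Ev 4: PC=3 idx=1 pred=N actual=T -> ctr[1]=2
Ev 5: PC=3 idx=1 pred=T actual=N -> ctr[1]=1
Ev 6: PC=6 idx=0 pred=T actual=T -> ctr[0]=3
Ev 7: PC=6 idx=0 pred=T actual=T -> ctr[0]=3
Ev 8: PC=3 idx=1 pred=N actual=T -> ctr[1]=2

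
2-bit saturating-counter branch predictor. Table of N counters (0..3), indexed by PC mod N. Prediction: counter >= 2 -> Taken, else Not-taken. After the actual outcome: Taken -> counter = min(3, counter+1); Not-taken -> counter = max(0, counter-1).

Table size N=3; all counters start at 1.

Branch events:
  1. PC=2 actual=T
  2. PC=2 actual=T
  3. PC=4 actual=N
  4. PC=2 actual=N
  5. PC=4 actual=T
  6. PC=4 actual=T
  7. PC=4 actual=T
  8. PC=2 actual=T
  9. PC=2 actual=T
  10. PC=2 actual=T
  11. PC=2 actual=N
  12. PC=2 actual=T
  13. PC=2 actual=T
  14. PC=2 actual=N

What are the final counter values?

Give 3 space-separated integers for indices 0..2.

Ev 1: PC=2 idx=2 pred=N actual=T -> ctr[2]=2
Ev 2: PC=2 idx=2 pred=T actual=T -> ctr[2]=3
Ev 3: PC=4 idx=1 pred=N actual=N -> ctr[1]=0
Ev 4: PC=2 idx=2 pred=T actual=N -> ctr[2]=2
Ev 5: PC=4 idx=1 pred=N actual=T -> ctr[1]=1
Ev 6: PC=4 idx=1 pred=N actual=T -> ctr[1]=2
Ev 7: PC=4 idx=1 pred=T actual=T -> ctr[1]=3
Ev 8: PC=2 idx=2 pred=T actual=T -> ctr[2]=3
Ev 9: PC=2 idx=2 pred=T actual=T -> ctr[2]=3
Ev 10: PC=2 idx=2 pred=T actual=T -> ctr[2]=3
Ev 11: PC=2 idx=2 pred=T actual=N -> ctr[2]=2
Ev 12: PC=2 idx=2 pred=T actual=T -> ctr[2]=3
Ev 13: PC=2 idx=2 pred=T actual=T -> ctr[2]=3
Ev 14: PC=2 idx=2 pred=T actual=N -> ctr[2]=2

Answer: 1 3 2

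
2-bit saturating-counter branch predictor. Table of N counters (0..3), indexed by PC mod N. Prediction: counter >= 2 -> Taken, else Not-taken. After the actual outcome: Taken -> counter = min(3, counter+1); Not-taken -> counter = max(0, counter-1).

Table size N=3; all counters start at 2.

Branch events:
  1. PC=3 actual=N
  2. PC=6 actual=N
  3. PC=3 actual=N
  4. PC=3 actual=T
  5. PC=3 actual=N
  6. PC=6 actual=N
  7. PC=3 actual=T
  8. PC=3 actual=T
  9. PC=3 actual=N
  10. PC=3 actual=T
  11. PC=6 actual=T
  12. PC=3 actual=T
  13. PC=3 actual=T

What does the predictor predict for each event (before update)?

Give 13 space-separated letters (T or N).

Ev 1: PC=3 idx=0 pred=T actual=N -> ctr[0]=1
Ev 2: PC=6 idx=0 pred=N actual=N -> ctr[0]=0
Ev 3: PC=3 idx=0 pred=N actual=N -> ctr[0]=0
Ev 4: PC=3 idx=0 pred=N actual=T -> ctr[0]=1
Ev 5: PC=3 idx=0 pred=N actual=N -> ctr[0]=0
Ev 6: PC=6 idx=0 pred=N actual=N -> ctr[0]=0
Ev 7: PC=3 idx=0 pred=N actual=T -> ctr[0]=1
Ev 8: PC=3 idx=0 pred=N actual=T -> ctr[0]=2
Ev 9: PC=3 idx=0 pred=T actual=N -> ctr[0]=1
Ev 10: PC=3 idx=0 pred=N actual=T -> ctr[0]=2
Ev 11: PC=6 idx=0 pred=T actual=T -> ctr[0]=3
Ev 12: PC=3 idx=0 pred=T actual=T -> ctr[0]=3
Ev 13: PC=3 idx=0 pred=T actual=T -> ctr[0]=3

Answer: T N N N N N N N T N T T T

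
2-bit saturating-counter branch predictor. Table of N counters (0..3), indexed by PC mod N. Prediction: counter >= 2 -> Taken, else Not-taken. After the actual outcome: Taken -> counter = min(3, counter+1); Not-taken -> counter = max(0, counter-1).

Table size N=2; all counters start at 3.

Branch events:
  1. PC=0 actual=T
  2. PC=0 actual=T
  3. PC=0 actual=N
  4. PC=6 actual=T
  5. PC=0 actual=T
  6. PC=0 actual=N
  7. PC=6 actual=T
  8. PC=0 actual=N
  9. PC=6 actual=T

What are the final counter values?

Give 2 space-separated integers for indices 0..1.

Answer: 3 3

Derivation:
Ev 1: PC=0 idx=0 pred=T actual=T -> ctr[0]=3
Ev 2: PC=0 idx=0 pred=T actual=T -> ctr[0]=3
Ev 3: PC=0 idx=0 pred=T actual=N -> ctr[0]=2
Ev 4: PC=6 idx=0 pred=T actual=T -> ctr[0]=3
Ev 5: PC=0 idx=0 pred=T actual=T -> ctr[0]=3
Ev 6: PC=0 idx=0 pred=T actual=N -> ctr[0]=2
Ev 7: PC=6 idx=0 pred=T actual=T -> ctr[0]=3
Ev 8: PC=0 idx=0 pred=T actual=N -> ctr[0]=2
Ev 9: PC=6 idx=0 pred=T actual=T -> ctr[0]=3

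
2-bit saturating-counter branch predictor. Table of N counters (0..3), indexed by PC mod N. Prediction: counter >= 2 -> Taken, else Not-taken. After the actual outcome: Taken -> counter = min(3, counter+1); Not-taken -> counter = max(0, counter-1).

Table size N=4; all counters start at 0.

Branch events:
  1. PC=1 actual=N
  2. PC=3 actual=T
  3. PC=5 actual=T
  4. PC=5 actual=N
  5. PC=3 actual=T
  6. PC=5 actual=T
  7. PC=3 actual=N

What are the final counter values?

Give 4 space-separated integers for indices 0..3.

Ev 1: PC=1 idx=1 pred=N actual=N -> ctr[1]=0
Ev 2: PC=3 idx=3 pred=N actual=T -> ctr[3]=1
Ev 3: PC=5 idx=1 pred=N actual=T -> ctr[1]=1
Ev 4: PC=5 idx=1 pred=N actual=N -> ctr[1]=0
Ev 5: PC=3 idx=3 pred=N actual=T -> ctr[3]=2
Ev 6: PC=5 idx=1 pred=N actual=T -> ctr[1]=1
Ev 7: PC=3 idx=3 pred=T actual=N -> ctr[3]=1

Answer: 0 1 0 1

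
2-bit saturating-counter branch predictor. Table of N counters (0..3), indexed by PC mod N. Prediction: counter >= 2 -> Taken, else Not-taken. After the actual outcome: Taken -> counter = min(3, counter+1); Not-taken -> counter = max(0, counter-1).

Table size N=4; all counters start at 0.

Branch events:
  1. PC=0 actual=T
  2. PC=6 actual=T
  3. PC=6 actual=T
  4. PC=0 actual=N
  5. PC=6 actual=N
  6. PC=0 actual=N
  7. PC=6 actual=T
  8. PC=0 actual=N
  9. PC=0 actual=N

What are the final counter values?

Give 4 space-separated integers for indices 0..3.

Answer: 0 0 2 0

Derivation:
Ev 1: PC=0 idx=0 pred=N actual=T -> ctr[0]=1
Ev 2: PC=6 idx=2 pred=N actual=T -> ctr[2]=1
Ev 3: PC=6 idx=2 pred=N actual=T -> ctr[2]=2
Ev 4: PC=0 idx=0 pred=N actual=N -> ctr[0]=0
Ev 5: PC=6 idx=2 pred=T actual=N -> ctr[2]=1
Ev 6: PC=0 idx=0 pred=N actual=N -> ctr[0]=0
Ev 7: PC=6 idx=2 pred=N actual=T -> ctr[2]=2
Ev 8: PC=0 idx=0 pred=N actual=N -> ctr[0]=0
Ev 9: PC=0 idx=0 pred=N actual=N -> ctr[0]=0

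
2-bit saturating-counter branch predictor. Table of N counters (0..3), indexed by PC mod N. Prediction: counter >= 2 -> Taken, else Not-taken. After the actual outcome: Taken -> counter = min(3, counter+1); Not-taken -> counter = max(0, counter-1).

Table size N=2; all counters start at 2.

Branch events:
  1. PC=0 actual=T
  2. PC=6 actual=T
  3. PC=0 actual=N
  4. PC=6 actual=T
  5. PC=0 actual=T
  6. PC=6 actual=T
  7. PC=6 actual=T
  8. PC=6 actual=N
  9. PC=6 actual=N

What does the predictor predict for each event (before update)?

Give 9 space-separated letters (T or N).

Ev 1: PC=0 idx=0 pred=T actual=T -> ctr[0]=3
Ev 2: PC=6 idx=0 pred=T actual=T -> ctr[0]=3
Ev 3: PC=0 idx=0 pred=T actual=N -> ctr[0]=2
Ev 4: PC=6 idx=0 pred=T actual=T -> ctr[0]=3
Ev 5: PC=0 idx=0 pred=T actual=T -> ctr[0]=3
Ev 6: PC=6 idx=0 pred=T actual=T -> ctr[0]=3
Ev 7: PC=6 idx=0 pred=T actual=T -> ctr[0]=3
Ev 8: PC=6 idx=0 pred=T actual=N -> ctr[0]=2
Ev 9: PC=6 idx=0 pred=T actual=N -> ctr[0]=1

Answer: T T T T T T T T T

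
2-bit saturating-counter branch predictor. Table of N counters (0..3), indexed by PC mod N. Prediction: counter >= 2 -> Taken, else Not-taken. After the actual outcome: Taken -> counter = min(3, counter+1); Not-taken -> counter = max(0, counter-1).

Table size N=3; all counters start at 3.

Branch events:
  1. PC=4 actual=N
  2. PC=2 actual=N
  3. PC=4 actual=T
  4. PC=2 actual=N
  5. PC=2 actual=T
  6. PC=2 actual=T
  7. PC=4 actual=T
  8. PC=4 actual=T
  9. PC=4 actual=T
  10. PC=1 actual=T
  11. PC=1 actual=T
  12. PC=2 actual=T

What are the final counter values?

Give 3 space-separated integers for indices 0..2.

Ev 1: PC=4 idx=1 pred=T actual=N -> ctr[1]=2
Ev 2: PC=2 idx=2 pred=T actual=N -> ctr[2]=2
Ev 3: PC=4 idx=1 pred=T actual=T -> ctr[1]=3
Ev 4: PC=2 idx=2 pred=T actual=N -> ctr[2]=1
Ev 5: PC=2 idx=2 pred=N actual=T -> ctr[2]=2
Ev 6: PC=2 idx=2 pred=T actual=T -> ctr[2]=3
Ev 7: PC=4 idx=1 pred=T actual=T -> ctr[1]=3
Ev 8: PC=4 idx=1 pred=T actual=T -> ctr[1]=3
Ev 9: PC=4 idx=1 pred=T actual=T -> ctr[1]=3
Ev 10: PC=1 idx=1 pred=T actual=T -> ctr[1]=3
Ev 11: PC=1 idx=1 pred=T actual=T -> ctr[1]=3
Ev 12: PC=2 idx=2 pred=T actual=T -> ctr[2]=3

Answer: 3 3 3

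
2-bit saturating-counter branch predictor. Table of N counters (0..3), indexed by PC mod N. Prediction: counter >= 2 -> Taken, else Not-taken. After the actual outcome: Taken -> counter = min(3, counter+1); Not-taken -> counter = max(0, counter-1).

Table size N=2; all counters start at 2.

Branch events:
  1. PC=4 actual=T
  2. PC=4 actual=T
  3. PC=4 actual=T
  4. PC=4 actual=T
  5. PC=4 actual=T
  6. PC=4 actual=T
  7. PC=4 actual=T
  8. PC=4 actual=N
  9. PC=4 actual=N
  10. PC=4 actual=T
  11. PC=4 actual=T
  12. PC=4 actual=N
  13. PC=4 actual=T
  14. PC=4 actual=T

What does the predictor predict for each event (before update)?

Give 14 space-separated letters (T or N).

Answer: T T T T T T T T T N T T T T

Derivation:
Ev 1: PC=4 idx=0 pred=T actual=T -> ctr[0]=3
Ev 2: PC=4 idx=0 pred=T actual=T -> ctr[0]=3
Ev 3: PC=4 idx=0 pred=T actual=T -> ctr[0]=3
Ev 4: PC=4 idx=0 pred=T actual=T -> ctr[0]=3
Ev 5: PC=4 idx=0 pred=T actual=T -> ctr[0]=3
Ev 6: PC=4 idx=0 pred=T actual=T -> ctr[0]=3
Ev 7: PC=4 idx=0 pred=T actual=T -> ctr[0]=3
Ev 8: PC=4 idx=0 pred=T actual=N -> ctr[0]=2
Ev 9: PC=4 idx=0 pred=T actual=N -> ctr[0]=1
Ev 10: PC=4 idx=0 pred=N actual=T -> ctr[0]=2
Ev 11: PC=4 idx=0 pred=T actual=T -> ctr[0]=3
Ev 12: PC=4 idx=0 pred=T actual=N -> ctr[0]=2
Ev 13: PC=4 idx=0 pred=T actual=T -> ctr[0]=3
Ev 14: PC=4 idx=0 pred=T actual=T -> ctr[0]=3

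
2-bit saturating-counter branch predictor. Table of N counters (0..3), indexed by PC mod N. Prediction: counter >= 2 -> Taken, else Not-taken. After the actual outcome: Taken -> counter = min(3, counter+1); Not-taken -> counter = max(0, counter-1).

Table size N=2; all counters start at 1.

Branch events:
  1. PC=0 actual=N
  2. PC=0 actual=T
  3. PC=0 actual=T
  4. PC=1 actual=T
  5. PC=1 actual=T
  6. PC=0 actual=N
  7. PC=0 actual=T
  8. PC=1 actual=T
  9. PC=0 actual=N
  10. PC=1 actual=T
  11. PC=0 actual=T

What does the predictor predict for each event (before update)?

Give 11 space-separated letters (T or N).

Ev 1: PC=0 idx=0 pred=N actual=N -> ctr[0]=0
Ev 2: PC=0 idx=0 pred=N actual=T -> ctr[0]=1
Ev 3: PC=0 idx=0 pred=N actual=T -> ctr[0]=2
Ev 4: PC=1 idx=1 pred=N actual=T -> ctr[1]=2
Ev 5: PC=1 idx=1 pred=T actual=T -> ctr[1]=3
Ev 6: PC=0 idx=0 pred=T actual=N -> ctr[0]=1
Ev 7: PC=0 idx=0 pred=N actual=T -> ctr[0]=2
Ev 8: PC=1 idx=1 pred=T actual=T -> ctr[1]=3
Ev 9: PC=0 idx=0 pred=T actual=N -> ctr[0]=1
Ev 10: PC=1 idx=1 pred=T actual=T -> ctr[1]=3
Ev 11: PC=0 idx=0 pred=N actual=T -> ctr[0]=2

Answer: N N N N T T N T T T N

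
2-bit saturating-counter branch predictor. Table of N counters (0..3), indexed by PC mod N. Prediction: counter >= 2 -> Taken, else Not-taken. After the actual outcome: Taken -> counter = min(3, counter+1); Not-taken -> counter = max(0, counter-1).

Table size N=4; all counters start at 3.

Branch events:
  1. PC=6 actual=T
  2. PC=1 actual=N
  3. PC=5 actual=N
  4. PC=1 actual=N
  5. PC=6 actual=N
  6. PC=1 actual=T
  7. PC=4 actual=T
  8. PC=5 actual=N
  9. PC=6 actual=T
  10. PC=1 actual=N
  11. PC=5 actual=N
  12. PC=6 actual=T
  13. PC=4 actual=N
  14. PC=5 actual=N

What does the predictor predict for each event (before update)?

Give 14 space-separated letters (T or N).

Ev 1: PC=6 idx=2 pred=T actual=T -> ctr[2]=3
Ev 2: PC=1 idx=1 pred=T actual=N -> ctr[1]=2
Ev 3: PC=5 idx=1 pred=T actual=N -> ctr[1]=1
Ev 4: PC=1 idx=1 pred=N actual=N -> ctr[1]=0
Ev 5: PC=6 idx=2 pred=T actual=N -> ctr[2]=2
Ev 6: PC=1 idx=1 pred=N actual=T -> ctr[1]=1
Ev 7: PC=4 idx=0 pred=T actual=T -> ctr[0]=3
Ev 8: PC=5 idx=1 pred=N actual=N -> ctr[1]=0
Ev 9: PC=6 idx=2 pred=T actual=T -> ctr[2]=3
Ev 10: PC=1 idx=1 pred=N actual=N -> ctr[1]=0
Ev 11: PC=5 idx=1 pred=N actual=N -> ctr[1]=0
Ev 12: PC=6 idx=2 pred=T actual=T -> ctr[2]=3
Ev 13: PC=4 idx=0 pred=T actual=N -> ctr[0]=2
Ev 14: PC=5 idx=1 pred=N actual=N -> ctr[1]=0

Answer: T T T N T N T N T N N T T N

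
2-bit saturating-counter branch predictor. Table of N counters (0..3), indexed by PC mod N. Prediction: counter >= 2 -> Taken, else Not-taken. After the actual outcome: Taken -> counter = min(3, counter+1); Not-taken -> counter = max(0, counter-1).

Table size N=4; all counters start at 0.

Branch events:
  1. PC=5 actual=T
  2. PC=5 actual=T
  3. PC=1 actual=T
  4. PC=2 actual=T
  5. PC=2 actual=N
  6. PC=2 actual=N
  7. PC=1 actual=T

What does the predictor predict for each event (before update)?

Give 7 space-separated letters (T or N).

Answer: N N T N N N T

Derivation:
Ev 1: PC=5 idx=1 pred=N actual=T -> ctr[1]=1
Ev 2: PC=5 idx=1 pred=N actual=T -> ctr[1]=2
Ev 3: PC=1 idx=1 pred=T actual=T -> ctr[1]=3
Ev 4: PC=2 idx=2 pred=N actual=T -> ctr[2]=1
Ev 5: PC=2 idx=2 pred=N actual=N -> ctr[2]=0
Ev 6: PC=2 idx=2 pred=N actual=N -> ctr[2]=0
Ev 7: PC=1 idx=1 pred=T actual=T -> ctr[1]=3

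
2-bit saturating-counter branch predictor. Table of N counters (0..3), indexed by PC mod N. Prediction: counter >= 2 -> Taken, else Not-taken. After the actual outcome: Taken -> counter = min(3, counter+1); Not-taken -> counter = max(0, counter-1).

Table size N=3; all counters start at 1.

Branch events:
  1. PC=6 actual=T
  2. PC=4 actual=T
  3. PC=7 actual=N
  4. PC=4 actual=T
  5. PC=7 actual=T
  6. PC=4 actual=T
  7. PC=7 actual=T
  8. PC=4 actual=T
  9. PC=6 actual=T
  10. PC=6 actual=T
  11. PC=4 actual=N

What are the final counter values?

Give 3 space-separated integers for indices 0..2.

Answer: 3 2 1

Derivation:
Ev 1: PC=6 idx=0 pred=N actual=T -> ctr[0]=2
Ev 2: PC=4 idx=1 pred=N actual=T -> ctr[1]=2
Ev 3: PC=7 idx=1 pred=T actual=N -> ctr[1]=1
Ev 4: PC=4 idx=1 pred=N actual=T -> ctr[1]=2
Ev 5: PC=7 idx=1 pred=T actual=T -> ctr[1]=3
Ev 6: PC=4 idx=1 pred=T actual=T -> ctr[1]=3
Ev 7: PC=7 idx=1 pred=T actual=T -> ctr[1]=3
Ev 8: PC=4 idx=1 pred=T actual=T -> ctr[1]=3
Ev 9: PC=6 idx=0 pred=T actual=T -> ctr[0]=3
Ev 10: PC=6 idx=0 pred=T actual=T -> ctr[0]=3
Ev 11: PC=4 idx=1 pred=T actual=N -> ctr[1]=2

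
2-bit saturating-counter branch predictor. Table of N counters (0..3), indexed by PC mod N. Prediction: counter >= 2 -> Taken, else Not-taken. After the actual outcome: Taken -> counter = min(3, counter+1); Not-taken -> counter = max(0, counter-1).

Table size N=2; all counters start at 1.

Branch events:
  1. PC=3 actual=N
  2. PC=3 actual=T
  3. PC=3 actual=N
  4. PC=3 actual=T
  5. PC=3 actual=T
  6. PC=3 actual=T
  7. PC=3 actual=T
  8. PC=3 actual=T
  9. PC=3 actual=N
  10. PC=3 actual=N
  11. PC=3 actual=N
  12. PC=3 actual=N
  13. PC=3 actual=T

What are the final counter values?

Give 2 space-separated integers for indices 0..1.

Answer: 1 1

Derivation:
Ev 1: PC=3 idx=1 pred=N actual=N -> ctr[1]=0
Ev 2: PC=3 idx=1 pred=N actual=T -> ctr[1]=1
Ev 3: PC=3 idx=1 pred=N actual=N -> ctr[1]=0
Ev 4: PC=3 idx=1 pred=N actual=T -> ctr[1]=1
Ev 5: PC=3 idx=1 pred=N actual=T -> ctr[1]=2
Ev 6: PC=3 idx=1 pred=T actual=T -> ctr[1]=3
Ev 7: PC=3 idx=1 pred=T actual=T -> ctr[1]=3
Ev 8: PC=3 idx=1 pred=T actual=T -> ctr[1]=3
Ev 9: PC=3 idx=1 pred=T actual=N -> ctr[1]=2
Ev 10: PC=3 idx=1 pred=T actual=N -> ctr[1]=1
Ev 11: PC=3 idx=1 pred=N actual=N -> ctr[1]=0
Ev 12: PC=3 idx=1 pred=N actual=N -> ctr[1]=0
Ev 13: PC=3 idx=1 pred=N actual=T -> ctr[1]=1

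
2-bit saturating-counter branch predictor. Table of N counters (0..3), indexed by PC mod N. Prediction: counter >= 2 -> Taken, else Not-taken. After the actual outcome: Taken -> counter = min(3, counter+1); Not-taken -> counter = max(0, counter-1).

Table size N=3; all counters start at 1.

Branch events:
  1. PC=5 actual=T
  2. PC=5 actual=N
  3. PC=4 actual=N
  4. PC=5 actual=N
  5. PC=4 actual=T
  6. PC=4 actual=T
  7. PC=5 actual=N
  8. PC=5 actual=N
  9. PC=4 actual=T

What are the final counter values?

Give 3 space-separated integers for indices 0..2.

Answer: 1 3 0

Derivation:
Ev 1: PC=5 idx=2 pred=N actual=T -> ctr[2]=2
Ev 2: PC=5 idx=2 pred=T actual=N -> ctr[2]=1
Ev 3: PC=4 idx=1 pred=N actual=N -> ctr[1]=0
Ev 4: PC=5 idx=2 pred=N actual=N -> ctr[2]=0
Ev 5: PC=4 idx=1 pred=N actual=T -> ctr[1]=1
Ev 6: PC=4 idx=1 pred=N actual=T -> ctr[1]=2
Ev 7: PC=5 idx=2 pred=N actual=N -> ctr[2]=0
Ev 8: PC=5 idx=2 pred=N actual=N -> ctr[2]=0
Ev 9: PC=4 idx=1 pred=T actual=T -> ctr[1]=3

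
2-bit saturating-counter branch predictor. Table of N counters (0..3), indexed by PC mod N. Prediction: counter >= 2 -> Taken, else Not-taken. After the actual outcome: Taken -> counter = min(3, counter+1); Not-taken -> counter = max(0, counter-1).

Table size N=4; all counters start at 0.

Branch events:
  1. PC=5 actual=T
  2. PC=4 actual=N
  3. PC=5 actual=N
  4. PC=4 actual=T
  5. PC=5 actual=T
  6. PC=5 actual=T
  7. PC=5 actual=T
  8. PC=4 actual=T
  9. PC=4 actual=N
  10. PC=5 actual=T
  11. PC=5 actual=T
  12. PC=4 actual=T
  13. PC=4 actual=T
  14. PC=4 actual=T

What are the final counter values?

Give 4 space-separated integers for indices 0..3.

Answer: 3 3 0 0

Derivation:
Ev 1: PC=5 idx=1 pred=N actual=T -> ctr[1]=1
Ev 2: PC=4 idx=0 pred=N actual=N -> ctr[0]=0
Ev 3: PC=5 idx=1 pred=N actual=N -> ctr[1]=0
Ev 4: PC=4 idx=0 pred=N actual=T -> ctr[0]=1
Ev 5: PC=5 idx=1 pred=N actual=T -> ctr[1]=1
Ev 6: PC=5 idx=1 pred=N actual=T -> ctr[1]=2
Ev 7: PC=5 idx=1 pred=T actual=T -> ctr[1]=3
Ev 8: PC=4 idx=0 pred=N actual=T -> ctr[0]=2
Ev 9: PC=4 idx=0 pred=T actual=N -> ctr[0]=1
Ev 10: PC=5 idx=1 pred=T actual=T -> ctr[1]=3
Ev 11: PC=5 idx=1 pred=T actual=T -> ctr[1]=3
Ev 12: PC=4 idx=0 pred=N actual=T -> ctr[0]=2
Ev 13: PC=4 idx=0 pred=T actual=T -> ctr[0]=3
Ev 14: PC=4 idx=0 pred=T actual=T -> ctr[0]=3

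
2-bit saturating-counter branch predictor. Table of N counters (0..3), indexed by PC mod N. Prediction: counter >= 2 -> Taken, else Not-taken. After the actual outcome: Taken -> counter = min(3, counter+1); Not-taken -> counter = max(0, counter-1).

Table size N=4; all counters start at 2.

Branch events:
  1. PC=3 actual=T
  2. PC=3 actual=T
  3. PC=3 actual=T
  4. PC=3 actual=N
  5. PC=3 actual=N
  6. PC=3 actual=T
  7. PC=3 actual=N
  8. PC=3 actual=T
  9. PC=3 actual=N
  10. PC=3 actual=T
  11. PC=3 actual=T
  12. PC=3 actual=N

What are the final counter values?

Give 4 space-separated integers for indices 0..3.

Answer: 2 2 2 2

Derivation:
Ev 1: PC=3 idx=3 pred=T actual=T -> ctr[3]=3
Ev 2: PC=3 idx=3 pred=T actual=T -> ctr[3]=3
Ev 3: PC=3 idx=3 pred=T actual=T -> ctr[3]=3
Ev 4: PC=3 idx=3 pred=T actual=N -> ctr[3]=2
Ev 5: PC=3 idx=3 pred=T actual=N -> ctr[3]=1
Ev 6: PC=3 idx=3 pred=N actual=T -> ctr[3]=2
Ev 7: PC=3 idx=3 pred=T actual=N -> ctr[3]=1
Ev 8: PC=3 idx=3 pred=N actual=T -> ctr[3]=2
Ev 9: PC=3 idx=3 pred=T actual=N -> ctr[3]=1
Ev 10: PC=3 idx=3 pred=N actual=T -> ctr[3]=2
Ev 11: PC=3 idx=3 pred=T actual=T -> ctr[3]=3
Ev 12: PC=3 idx=3 pred=T actual=N -> ctr[3]=2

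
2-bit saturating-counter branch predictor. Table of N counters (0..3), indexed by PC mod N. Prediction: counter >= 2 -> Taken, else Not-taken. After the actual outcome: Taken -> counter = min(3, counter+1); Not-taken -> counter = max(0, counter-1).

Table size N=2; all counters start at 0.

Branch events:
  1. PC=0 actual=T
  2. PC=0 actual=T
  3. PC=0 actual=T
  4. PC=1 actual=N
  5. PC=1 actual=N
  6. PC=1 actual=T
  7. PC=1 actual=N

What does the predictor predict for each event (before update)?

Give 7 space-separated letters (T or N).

Answer: N N T N N N N

Derivation:
Ev 1: PC=0 idx=0 pred=N actual=T -> ctr[0]=1
Ev 2: PC=0 idx=0 pred=N actual=T -> ctr[0]=2
Ev 3: PC=0 idx=0 pred=T actual=T -> ctr[0]=3
Ev 4: PC=1 idx=1 pred=N actual=N -> ctr[1]=0
Ev 5: PC=1 idx=1 pred=N actual=N -> ctr[1]=0
Ev 6: PC=1 idx=1 pred=N actual=T -> ctr[1]=1
Ev 7: PC=1 idx=1 pred=N actual=N -> ctr[1]=0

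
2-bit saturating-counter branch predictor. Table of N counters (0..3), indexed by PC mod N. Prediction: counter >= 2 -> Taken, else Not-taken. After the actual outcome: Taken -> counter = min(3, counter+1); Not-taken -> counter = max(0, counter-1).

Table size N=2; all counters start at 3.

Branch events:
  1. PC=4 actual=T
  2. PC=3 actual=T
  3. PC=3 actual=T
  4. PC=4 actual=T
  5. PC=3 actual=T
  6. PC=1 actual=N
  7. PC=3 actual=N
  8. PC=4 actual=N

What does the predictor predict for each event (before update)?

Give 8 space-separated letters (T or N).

Answer: T T T T T T T T

Derivation:
Ev 1: PC=4 idx=0 pred=T actual=T -> ctr[0]=3
Ev 2: PC=3 idx=1 pred=T actual=T -> ctr[1]=3
Ev 3: PC=3 idx=1 pred=T actual=T -> ctr[1]=3
Ev 4: PC=4 idx=0 pred=T actual=T -> ctr[0]=3
Ev 5: PC=3 idx=1 pred=T actual=T -> ctr[1]=3
Ev 6: PC=1 idx=1 pred=T actual=N -> ctr[1]=2
Ev 7: PC=3 idx=1 pred=T actual=N -> ctr[1]=1
Ev 8: PC=4 idx=0 pred=T actual=N -> ctr[0]=2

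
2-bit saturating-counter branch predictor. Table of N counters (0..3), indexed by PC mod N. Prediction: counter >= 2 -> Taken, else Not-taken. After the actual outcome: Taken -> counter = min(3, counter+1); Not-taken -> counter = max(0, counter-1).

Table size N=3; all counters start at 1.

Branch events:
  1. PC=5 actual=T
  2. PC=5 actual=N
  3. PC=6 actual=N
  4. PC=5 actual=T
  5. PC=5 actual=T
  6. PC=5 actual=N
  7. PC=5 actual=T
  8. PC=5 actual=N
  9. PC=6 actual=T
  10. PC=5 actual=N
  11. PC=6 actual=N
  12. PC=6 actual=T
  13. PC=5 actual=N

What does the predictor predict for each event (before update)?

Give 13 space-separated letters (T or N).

Answer: N T N N T T T T N T N N N

Derivation:
Ev 1: PC=5 idx=2 pred=N actual=T -> ctr[2]=2
Ev 2: PC=5 idx=2 pred=T actual=N -> ctr[2]=1
Ev 3: PC=6 idx=0 pred=N actual=N -> ctr[0]=0
Ev 4: PC=5 idx=2 pred=N actual=T -> ctr[2]=2
Ev 5: PC=5 idx=2 pred=T actual=T -> ctr[2]=3
Ev 6: PC=5 idx=2 pred=T actual=N -> ctr[2]=2
Ev 7: PC=5 idx=2 pred=T actual=T -> ctr[2]=3
Ev 8: PC=5 idx=2 pred=T actual=N -> ctr[2]=2
Ev 9: PC=6 idx=0 pred=N actual=T -> ctr[0]=1
Ev 10: PC=5 idx=2 pred=T actual=N -> ctr[2]=1
Ev 11: PC=6 idx=0 pred=N actual=N -> ctr[0]=0
Ev 12: PC=6 idx=0 pred=N actual=T -> ctr[0]=1
Ev 13: PC=5 idx=2 pred=N actual=N -> ctr[2]=0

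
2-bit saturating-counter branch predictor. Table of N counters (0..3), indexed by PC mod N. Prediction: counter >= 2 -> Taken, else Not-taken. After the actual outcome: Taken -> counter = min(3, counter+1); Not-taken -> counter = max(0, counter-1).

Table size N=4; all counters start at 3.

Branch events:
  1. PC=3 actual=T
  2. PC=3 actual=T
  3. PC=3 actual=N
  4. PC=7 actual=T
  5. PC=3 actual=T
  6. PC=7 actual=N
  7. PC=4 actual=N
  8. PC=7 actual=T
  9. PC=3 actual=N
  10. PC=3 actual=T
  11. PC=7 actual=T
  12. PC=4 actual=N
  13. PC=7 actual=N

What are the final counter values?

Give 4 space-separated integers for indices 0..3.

Answer: 1 3 3 2

Derivation:
Ev 1: PC=3 idx=3 pred=T actual=T -> ctr[3]=3
Ev 2: PC=3 idx=3 pred=T actual=T -> ctr[3]=3
Ev 3: PC=3 idx=3 pred=T actual=N -> ctr[3]=2
Ev 4: PC=7 idx=3 pred=T actual=T -> ctr[3]=3
Ev 5: PC=3 idx=3 pred=T actual=T -> ctr[3]=3
Ev 6: PC=7 idx=3 pred=T actual=N -> ctr[3]=2
Ev 7: PC=4 idx=0 pred=T actual=N -> ctr[0]=2
Ev 8: PC=7 idx=3 pred=T actual=T -> ctr[3]=3
Ev 9: PC=3 idx=3 pred=T actual=N -> ctr[3]=2
Ev 10: PC=3 idx=3 pred=T actual=T -> ctr[3]=3
Ev 11: PC=7 idx=3 pred=T actual=T -> ctr[3]=3
Ev 12: PC=4 idx=0 pred=T actual=N -> ctr[0]=1
Ev 13: PC=7 idx=3 pred=T actual=N -> ctr[3]=2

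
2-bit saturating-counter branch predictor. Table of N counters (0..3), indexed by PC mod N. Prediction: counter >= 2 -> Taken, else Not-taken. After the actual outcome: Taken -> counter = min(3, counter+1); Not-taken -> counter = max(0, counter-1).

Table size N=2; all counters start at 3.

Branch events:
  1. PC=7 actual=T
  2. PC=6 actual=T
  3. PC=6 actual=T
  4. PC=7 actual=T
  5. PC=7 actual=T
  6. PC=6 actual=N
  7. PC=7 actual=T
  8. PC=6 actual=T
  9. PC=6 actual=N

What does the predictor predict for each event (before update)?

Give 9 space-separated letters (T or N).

Ev 1: PC=7 idx=1 pred=T actual=T -> ctr[1]=3
Ev 2: PC=6 idx=0 pred=T actual=T -> ctr[0]=3
Ev 3: PC=6 idx=0 pred=T actual=T -> ctr[0]=3
Ev 4: PC=7 idx=1 pred=T actual=T -> ctr[1]=3
Ev 5: PC=7 idx=1 pred=T actual=T -> ctr[1]=3
Ev 6: PC=6 idx=0 pred=T actual=N -> ctr[0]=2
Ev 7: PC=7 idx=1 pred=T actual=T -> ctr[1]=3
Ev 8: PC=6 idx=0 pred=T actual=T -> ctr[0]=3
Ev 9: PC=6 idx=0 pred=T actual=N -> ctr[0]=2

Answer: T T T T T T T T T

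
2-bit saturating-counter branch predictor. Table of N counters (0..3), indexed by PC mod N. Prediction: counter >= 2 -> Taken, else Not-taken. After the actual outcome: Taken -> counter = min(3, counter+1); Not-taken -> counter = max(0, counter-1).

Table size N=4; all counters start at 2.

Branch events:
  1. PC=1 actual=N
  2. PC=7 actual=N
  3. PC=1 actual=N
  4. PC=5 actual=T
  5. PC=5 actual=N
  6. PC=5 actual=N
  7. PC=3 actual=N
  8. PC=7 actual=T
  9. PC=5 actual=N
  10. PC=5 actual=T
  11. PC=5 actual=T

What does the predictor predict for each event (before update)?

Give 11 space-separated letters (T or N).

Ev 1: PC=1 idx=1 pred=T actual=N -> ctr[1]=1
Ev 2: PC=7 idx=3 pred=T actual=N -> ctr[3]=1
Ev 3: PC=1 idx=1 pred=N actual=N -> ctr[1]=0
Ev 4: PC=5 idx=1 pred=N actual=T -> ctr[1]=1
Ev 5: PC=5 idx=1 pred=N actual=N -> ctr[1]=0
Ev 6: PC=5 idx=1 pred=N actual=N -> ctr[1]=0
Ev 7: PC=3 idx=3 pred=N actual=N -> ctr[3]=0
Ev 8: PC=7 idx=3 pred=N actual=T -> ctr[3]=1
Ev 9: PC=5 idx=1 pred=N actual=N -> ctr[1]=0
Ev 10: PC=5 idx=1 pred=N actual=T -> ctr[1]=1
Ev 11: PC=5 idx=1 pred=N actual=T -> ctr[1]=2

Answer: T T N N N N N N N N N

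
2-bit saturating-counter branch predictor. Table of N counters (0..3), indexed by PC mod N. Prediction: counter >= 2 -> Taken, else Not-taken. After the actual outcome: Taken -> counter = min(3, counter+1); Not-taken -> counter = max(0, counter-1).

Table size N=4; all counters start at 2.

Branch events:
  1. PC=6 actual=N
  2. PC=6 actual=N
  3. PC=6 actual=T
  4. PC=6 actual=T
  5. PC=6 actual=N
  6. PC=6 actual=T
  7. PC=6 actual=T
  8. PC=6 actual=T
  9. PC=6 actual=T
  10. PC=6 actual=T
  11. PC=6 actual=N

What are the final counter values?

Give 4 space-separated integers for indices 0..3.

Answer: 2 2 2 2

Derivation:
Ev 1: PC=6 idx=2 pred=T actual=N -> ctr[2]=1
Ev 2: PC=6 idx=2 pred=N actual=N -> ctr[2]=0
Ev 3: PC=6 idx=2 pred=N actual=T -> ctr[2]=1
Ev 4: PC=6 idx=2 pred=N actual=T -> ctr[2]=2
Ev 5: PC=6 idx=2 pred=T actual=N -> ctr[2]=1
Ev 6: PC=6 idx=2 pred=N actual=T -> ctr[2]=2
Ev 7: PC=6 idx=2 pred=T actual=T -> ctr[2]=3
Ev 8: PC=6 idx=2 pred=T actual=T -> ctr[2]=3
Ev 9: PC=6 idx=2 pred=T actual=T -> ctr[2]=3
Ev 10: PC=6 idx=2 pred=T actual=T -> ctr[2]=3
Ev 11: PC=6 idx=2 pred=T actual=N -> ctr[2]=2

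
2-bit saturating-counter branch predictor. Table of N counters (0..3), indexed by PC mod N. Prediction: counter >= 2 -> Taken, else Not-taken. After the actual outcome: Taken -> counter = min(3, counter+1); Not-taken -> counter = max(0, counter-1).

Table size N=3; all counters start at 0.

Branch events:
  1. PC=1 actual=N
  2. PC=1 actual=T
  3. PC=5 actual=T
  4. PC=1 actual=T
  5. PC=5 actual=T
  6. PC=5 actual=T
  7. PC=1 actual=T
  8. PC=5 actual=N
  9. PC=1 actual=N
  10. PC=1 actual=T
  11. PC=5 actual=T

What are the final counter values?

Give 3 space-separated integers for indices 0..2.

Answer: 0 3 3

Derivation:
Ev 1: PC=1 idx=1 pred=N actual=N -> ctr[1]=0
Ev 2: PC=1 idx=1 pred=N actual=T -> ctr[1]=1
Ev 3: PC=5 idx=2 pred=N actual=T -> ctr[2]=1
Ev 4: PC=1 idx=1 pred=N actual=T -> ctr[1]=2
Ev 5: PC=5 idx=2 pred=N actual=T -> ctr[2]=2
Ev 6: PC=5 idx=2 pred=T actual=T -> ctr[2]=3
Ev 7: PC=1 idx=1 pred=T actual=T -> ctr[1]=3
Ev 8: PC=5 idx=2 pred=T actual=N -> ctr[2]=2
Ev 9: PC=1 idx=1 pred=T actual=N -> ctr[1]=2
Ev 10: PC=1 idx=1 pred=T actual=T -> ctr[1]=3
Ev 11: PC=5 idx=2 pred=T actual=T -> ctr[2]=3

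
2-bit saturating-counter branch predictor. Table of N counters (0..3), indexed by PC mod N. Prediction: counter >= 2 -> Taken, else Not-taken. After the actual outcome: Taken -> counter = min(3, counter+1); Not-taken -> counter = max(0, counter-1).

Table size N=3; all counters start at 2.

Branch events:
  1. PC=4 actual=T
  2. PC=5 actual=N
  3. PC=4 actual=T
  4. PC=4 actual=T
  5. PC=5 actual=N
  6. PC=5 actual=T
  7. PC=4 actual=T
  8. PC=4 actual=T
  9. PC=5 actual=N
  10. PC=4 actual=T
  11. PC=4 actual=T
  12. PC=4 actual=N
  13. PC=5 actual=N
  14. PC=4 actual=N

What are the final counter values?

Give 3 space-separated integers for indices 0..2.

Answer: 2 1 0

Derivation:
Ev 1: PC=4 idx=1 pred=T actual=T -> ctr[1]=3
Ev 2: PC=5 idx=2 pred=T actual=N -> ctr[2]=1
Ev 3: PC=4 idx=1 pred=T actual=T -> ctr[1]=3
Ev 4: PC=4 idx=1 pred=T actual=T -> ctr[1]=3
Ev 5: PC=5 idx=2 pred=N actual=N -> ctr[2]=0
Ev 6: PC=5 idx=2 pred=N actual=T -> ctr[2]=1
Ev 7: PC=4 idx=1 pred=T actual=T -> ctr[1]=3
Ev 8: PC=4 idx=1 pred=T actual=T -> ctr[1]=3
Ev 9: PC=5 idx=2 pred=N actual=N -> ctr[2]=0
Ev 10: PC=4 idx=1 pred=T actual=T -> ctr[1]=3
Ev 11: PC=4 idx=1 pred=T actual=T -> ctr[1]=3
Ev 12: PC=4 idx=1 pred=T actual=N -> ctr[1]=2
Ev 13: PC=5 idx=2 pred=N actual=N -> ctr[2]=0
Ev 14: PC=4 idx=1 pred=T actual=N -> ctr[1]=1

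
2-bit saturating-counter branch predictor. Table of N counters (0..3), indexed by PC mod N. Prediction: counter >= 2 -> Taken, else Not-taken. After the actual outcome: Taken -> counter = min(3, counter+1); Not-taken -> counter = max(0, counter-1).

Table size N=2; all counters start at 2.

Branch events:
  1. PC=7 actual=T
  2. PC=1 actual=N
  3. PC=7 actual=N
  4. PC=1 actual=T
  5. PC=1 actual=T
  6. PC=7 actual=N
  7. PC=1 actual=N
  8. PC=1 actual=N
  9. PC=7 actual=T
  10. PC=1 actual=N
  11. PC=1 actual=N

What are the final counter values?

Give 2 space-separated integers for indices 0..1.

Ev 1: PC=7 idx=1 pred=T actual=T -> ctr[1]=3
Ev 2: PC=1 idx=1 pred=T actual=N -> ctr[1]=2
Ev 3: PC=7 idx=1 pred=T actual=N -> ctr[1]=1
Ev 4: PC=1 idx=1 pred=N actual=T -> ctr[1]=2
Ev 5: PC=1 idx=1 pred=T actual=T -> ctr[1]=3
Ev 6: PC=7 idx=1 pred=T actual=N -> ctr[1]=2
Ev 7: PC=1 idx=1 pred=T actual=N -> ctr[1]=1
Ev 8: PC=1 idx=1 pred=N actual=N -> ctr[1]=0
Ev 9: PC=7 idx=1 pred=N actual=T -> ctr[1]=1
Ev 10: PC=1 idx=1 pred=N actual=N -> ctr[1]=0
Ev 11: PC=1 idx=1 pred=N actual=N -> ctr[1]=0

Answer: 2 0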